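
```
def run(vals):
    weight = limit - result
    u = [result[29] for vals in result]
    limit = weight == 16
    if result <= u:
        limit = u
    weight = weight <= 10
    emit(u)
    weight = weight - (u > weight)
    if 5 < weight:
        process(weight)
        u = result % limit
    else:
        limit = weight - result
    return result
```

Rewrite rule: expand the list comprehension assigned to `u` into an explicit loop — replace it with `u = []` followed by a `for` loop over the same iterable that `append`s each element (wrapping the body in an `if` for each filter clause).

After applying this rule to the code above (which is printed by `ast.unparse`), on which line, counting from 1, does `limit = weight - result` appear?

16

Transformed code:
def run(vals):
    weight = limit - result
    u = []
    for vals in result:
        u.append(result[29])
    limit = weight == 16
    if result <= u:
        limit = u
    weight = weight <= 10
    emit(u)
    weight = weight - (u > weight)
    if 5 < weight:
        process(weight)
        u = result % limit
    else:
        limit = weight - result
    return result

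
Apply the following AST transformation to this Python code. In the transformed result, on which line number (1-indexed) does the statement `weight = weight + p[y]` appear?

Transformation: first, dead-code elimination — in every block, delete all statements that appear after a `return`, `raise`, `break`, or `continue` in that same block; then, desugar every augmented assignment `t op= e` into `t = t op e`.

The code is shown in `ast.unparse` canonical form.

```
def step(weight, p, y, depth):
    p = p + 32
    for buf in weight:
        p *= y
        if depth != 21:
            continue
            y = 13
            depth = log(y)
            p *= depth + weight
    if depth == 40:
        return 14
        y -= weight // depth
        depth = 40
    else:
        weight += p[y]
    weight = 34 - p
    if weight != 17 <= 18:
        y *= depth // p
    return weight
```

10

Transformed code:
def step(weight, p, y, depth):
    p = p + 32
    for buf in weight:
        p = p * y
        if depth != 21:
            continue
    if depth == 40:
        return 14
    else:
        weight = weight + p[y]
    weight = 34 - p
    if weight != 17 <= 18:
        y = y * (depth // p)
    return weight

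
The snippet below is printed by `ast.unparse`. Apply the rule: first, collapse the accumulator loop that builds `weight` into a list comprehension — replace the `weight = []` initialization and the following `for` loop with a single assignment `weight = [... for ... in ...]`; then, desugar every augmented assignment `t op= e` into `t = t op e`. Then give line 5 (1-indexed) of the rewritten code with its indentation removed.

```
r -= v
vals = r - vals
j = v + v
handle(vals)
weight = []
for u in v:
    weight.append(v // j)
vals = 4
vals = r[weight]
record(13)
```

Transformed code:
r = r - v
vals = r - vals
j = v + v
handle(vals)
weight = [v // j for u in v]
vals = 4
vals = r[weight]
record(13)

weight = [v // j for u in v]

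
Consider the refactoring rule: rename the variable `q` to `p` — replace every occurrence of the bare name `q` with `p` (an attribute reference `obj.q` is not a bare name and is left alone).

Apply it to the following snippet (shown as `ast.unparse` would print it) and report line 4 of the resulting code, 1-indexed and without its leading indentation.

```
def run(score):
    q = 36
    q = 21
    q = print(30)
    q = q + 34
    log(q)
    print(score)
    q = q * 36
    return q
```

Transformed code:
def run(score):
    p = 36
    p = 21
    p = print(30)
    p = p + 34
    log(p)
    print(score)
    p = p * 36
    return p

p = print(30)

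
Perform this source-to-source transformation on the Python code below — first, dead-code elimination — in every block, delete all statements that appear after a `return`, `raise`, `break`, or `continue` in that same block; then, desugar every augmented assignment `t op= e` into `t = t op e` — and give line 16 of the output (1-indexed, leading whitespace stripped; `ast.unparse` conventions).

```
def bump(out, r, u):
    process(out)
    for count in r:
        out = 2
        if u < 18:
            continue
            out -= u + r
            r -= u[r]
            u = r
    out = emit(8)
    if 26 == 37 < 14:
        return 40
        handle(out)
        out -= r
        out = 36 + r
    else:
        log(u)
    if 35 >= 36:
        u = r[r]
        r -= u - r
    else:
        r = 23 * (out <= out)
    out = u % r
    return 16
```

Transformed code:
def bump(out, r, u):
    process(out)
    for count in r:
        out = 2
        if u < 18:
            continue
    out = emit(8)
    if 26 == 37 < 14:
        return 40
    else:
        log(u)
    if 35 >= 36:
        u = r[r]
        r = r - (u - r)
    else:
        r = 23 * (out <= out)
    out = u % r
    return 16

r = 23 * (out <= out)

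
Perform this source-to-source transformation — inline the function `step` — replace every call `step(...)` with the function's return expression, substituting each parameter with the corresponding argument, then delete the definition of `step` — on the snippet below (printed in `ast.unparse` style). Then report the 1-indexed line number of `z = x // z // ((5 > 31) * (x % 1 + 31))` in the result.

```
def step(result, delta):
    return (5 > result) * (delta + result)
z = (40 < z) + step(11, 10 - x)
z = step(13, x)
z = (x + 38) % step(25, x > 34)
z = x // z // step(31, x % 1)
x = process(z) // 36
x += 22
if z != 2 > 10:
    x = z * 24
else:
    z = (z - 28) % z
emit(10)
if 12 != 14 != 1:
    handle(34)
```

Transformed code:
z = (40 < z) + (5 > 11) * (10 - x + 11)
z = (5 > 13) * (x + 13)
z = (x + 38) % ((5 > 25) * ((x > 34) + 25))
z = x // z // ((5 > 31) * (x % 1 + 31))
x = process(z) // 36
x += 22
if z != 2 > 10:
    x = z * 24
else:
    z = (z - 28) % z
emit(10)
if 12 != 14 != 1:
    handle(34)

4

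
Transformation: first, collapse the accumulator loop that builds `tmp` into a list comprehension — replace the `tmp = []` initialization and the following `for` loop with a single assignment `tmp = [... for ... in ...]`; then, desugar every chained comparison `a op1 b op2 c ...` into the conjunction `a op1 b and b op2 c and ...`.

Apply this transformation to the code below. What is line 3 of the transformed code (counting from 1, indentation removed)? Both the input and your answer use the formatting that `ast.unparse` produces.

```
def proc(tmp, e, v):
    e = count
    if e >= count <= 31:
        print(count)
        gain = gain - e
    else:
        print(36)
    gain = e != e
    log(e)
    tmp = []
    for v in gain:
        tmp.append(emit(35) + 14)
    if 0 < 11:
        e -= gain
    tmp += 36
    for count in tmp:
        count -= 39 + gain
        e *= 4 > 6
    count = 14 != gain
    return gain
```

Transformed code:
def proc(tmp, e, v):
    e = count
    if e >= count and count <= 31:
        print(count)
        gain = gain - e
    else:
        print(36)
    gain = e != e
    log(e)
    tmp = [emit(35) + 14 for v in gain]
    if 0 < 11:
        e -= gain
    tmp += 36
    for count in tmp:
        count -= 39 + gain
        e *= 4 > 6
    count = 14 != gain
    return gain

if e >= count and count <= 31:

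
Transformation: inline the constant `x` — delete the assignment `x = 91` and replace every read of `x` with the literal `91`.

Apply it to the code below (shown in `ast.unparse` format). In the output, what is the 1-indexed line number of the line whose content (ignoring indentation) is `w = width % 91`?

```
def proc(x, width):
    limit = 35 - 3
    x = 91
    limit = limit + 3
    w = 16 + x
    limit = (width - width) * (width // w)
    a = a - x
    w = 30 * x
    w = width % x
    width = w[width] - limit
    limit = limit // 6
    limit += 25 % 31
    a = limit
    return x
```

Transformed code:
def proc(x, width):
    limit = 35 - 3
    limit = limit + 3
    w = 16 + 91
    limit = (width - width) * (width // w)
    a = a - 91
    w = 30 * 91
    w = width % 91
    width = w[width] - limit
    limit = limit // 6
    limit += 25 % 31
    a = limit
    return 91

8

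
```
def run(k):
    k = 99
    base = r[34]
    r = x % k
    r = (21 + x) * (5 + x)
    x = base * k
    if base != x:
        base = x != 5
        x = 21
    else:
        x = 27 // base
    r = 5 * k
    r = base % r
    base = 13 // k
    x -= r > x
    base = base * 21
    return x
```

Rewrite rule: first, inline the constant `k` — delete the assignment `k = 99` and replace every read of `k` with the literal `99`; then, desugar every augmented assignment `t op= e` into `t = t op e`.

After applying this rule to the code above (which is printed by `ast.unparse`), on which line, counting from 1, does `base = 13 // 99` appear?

Transformed code:
def run(k):
    base = r[34]
    r = x % 99
    r = (21 + x) * (5 + x)
    x = base * 99
    if base != x:
        base = x != 5
        x = 21
    else:
        x = 27 // base
    r = 5 * 99
    r = base % r
    base = 13 // 99
    x = x - (r > x)
    base = base * 21
    return x

13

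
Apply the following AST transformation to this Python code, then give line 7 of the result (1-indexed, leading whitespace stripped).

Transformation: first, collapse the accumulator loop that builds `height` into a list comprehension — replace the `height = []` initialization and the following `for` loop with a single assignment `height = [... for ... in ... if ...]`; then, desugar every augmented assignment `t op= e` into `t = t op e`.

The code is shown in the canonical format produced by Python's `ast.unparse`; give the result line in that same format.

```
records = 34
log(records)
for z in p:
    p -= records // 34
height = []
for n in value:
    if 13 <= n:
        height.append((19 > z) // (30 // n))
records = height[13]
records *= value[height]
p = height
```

records = records * value[height]

Transformed code:
records = 34
log(records)
for z in p:
    p = p - records // 34
height = [(19 > z) // (30 // n) for n in value if 13 <= n]
records = height[13]
records = records * value[height]
p = height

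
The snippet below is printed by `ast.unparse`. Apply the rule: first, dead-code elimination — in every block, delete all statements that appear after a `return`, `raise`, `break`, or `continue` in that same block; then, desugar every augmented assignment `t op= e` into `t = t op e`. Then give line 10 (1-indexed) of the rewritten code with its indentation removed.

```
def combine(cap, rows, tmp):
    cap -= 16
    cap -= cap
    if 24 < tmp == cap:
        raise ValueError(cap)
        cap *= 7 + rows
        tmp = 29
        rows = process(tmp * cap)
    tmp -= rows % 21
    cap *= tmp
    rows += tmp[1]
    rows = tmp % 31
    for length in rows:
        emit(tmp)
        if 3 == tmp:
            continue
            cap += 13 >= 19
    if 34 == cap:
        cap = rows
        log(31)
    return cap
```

for length in rows:

Transformed code:
def combine(cap, rows, tmp):
    cap = cap - 16
    cap = cap - cap
    if 24 < tmp == cap:
        raise ValueError(cap)
    tmp = tmp - rows % 21
    cap = cap * tmp
    rows = rows + tmp[1]
    rows = tmp % 31
    for length in rows:
        emit(tmp)
        if 3 == tmp:
            continue
    if 34 == cap:
        cap = rows
        log(31)
    return cap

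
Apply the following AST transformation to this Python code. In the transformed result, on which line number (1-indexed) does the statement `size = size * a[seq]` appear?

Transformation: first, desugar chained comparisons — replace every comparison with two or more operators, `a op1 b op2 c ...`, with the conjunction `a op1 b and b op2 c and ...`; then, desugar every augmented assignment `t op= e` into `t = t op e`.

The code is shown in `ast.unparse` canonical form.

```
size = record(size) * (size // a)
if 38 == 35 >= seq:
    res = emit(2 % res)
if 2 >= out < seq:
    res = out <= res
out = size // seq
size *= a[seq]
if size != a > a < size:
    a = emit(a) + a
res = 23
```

Transformed code:
size = record(size) * (size // a)
if 38 == 35 and 35 >= seq:
    res = emit(2 % res)
if 2 >= out and out < seq:
    res = out <= res
out = size // seq
size = size * a[seq]
if size != a and a > a and (a < size):
    a = emit(a) + a
res = 23

7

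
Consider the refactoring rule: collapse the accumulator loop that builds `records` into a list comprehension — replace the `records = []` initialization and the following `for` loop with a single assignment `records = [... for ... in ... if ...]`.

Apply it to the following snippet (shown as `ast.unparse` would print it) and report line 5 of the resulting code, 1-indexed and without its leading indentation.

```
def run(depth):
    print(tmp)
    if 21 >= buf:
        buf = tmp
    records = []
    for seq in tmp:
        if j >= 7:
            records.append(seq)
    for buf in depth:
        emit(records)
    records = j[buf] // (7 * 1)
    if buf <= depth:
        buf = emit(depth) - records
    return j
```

records = [seq for seq in tmp if j >= 7]

Transformed code:
def run(depth):
    print(tmp)
    if 21 >= buf:
        buf = tmp
    records = [seq for seq in tmp if j >= 7]
    for buf in depth:
        emit(records)
    records = j[buf] // (7 * 1)
    if buf <= depth:
        buf = emit(depth) - records
    return j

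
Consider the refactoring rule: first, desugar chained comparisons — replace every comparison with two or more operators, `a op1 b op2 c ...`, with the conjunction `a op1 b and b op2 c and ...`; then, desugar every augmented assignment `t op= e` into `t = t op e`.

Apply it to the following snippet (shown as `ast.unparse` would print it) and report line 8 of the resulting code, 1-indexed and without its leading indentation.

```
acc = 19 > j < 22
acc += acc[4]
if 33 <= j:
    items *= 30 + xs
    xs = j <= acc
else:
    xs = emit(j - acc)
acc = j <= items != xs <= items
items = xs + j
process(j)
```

acc = j <= items and items != xs and (xs <= items)

Transformed code:
acc = 19 > j and j < 22
acc = acc + acc[4]
if 33 <= j:
    items = items * (30 + xs)
    xs = j <= acc
else:
    xs = emit(j - acc)
acc = j <= items and items != xs and (xs <= items)
items = xs + j
process(j)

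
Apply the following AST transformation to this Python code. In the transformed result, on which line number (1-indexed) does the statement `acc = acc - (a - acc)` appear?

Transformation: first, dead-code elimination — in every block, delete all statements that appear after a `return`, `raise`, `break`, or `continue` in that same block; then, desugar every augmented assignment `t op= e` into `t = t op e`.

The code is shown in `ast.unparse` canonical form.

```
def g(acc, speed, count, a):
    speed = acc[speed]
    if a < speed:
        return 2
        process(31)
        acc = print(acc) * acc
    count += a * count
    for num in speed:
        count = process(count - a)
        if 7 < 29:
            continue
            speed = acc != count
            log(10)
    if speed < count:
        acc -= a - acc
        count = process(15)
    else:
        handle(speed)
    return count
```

Transformed code:
def g(acc, speed, count, a):
    speed = acc[speed]
    if a < speed:
        return 2
    count = count + a * count
    for num in speed:
        count = process(count - a)
        if 7 < 29:
            continue
    if speed < count:
        acc = acc - (a - acc)
        count = process(15)
    else:
        handle(speed)
    return count

11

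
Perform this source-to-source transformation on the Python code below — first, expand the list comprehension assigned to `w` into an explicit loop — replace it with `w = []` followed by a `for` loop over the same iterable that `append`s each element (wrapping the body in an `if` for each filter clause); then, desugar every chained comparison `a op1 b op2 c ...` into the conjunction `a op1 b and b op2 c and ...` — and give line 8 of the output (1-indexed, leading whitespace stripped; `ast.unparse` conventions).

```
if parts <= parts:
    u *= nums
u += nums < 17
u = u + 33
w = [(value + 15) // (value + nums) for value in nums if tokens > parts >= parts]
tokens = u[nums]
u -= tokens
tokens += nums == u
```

Transformed code:
if parts <= parts:
    u *= nums
u += nums < 17
u = u + 33
w = []
for value in nums:
    if tokens > parts and parts >= parts:
        w.append((value + 15) // (value + nums))
tokens = u[nums]
u -= tokens
tokens += nums == u

w.append((value + 15) // (value + nums))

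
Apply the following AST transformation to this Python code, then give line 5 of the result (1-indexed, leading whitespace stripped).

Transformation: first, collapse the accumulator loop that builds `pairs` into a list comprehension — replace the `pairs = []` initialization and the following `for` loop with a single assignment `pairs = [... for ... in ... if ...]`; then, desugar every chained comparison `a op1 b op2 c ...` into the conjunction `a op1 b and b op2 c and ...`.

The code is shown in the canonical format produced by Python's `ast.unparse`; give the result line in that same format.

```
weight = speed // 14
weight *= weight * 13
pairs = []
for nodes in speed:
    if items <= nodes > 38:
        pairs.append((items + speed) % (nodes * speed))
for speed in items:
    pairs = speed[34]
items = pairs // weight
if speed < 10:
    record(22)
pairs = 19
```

Transformed code:
weight = speed // 14
weight *= weight * 13
pairs = [(items + speed) % (nodes * speed) for nodes in speed if items <= nodes and nodes > 38]
for speed in items:
    pairs = speed[34]
items = pairs // weight
if speed < 10:
    record(22)
pairs = 19

pairs = speed[34]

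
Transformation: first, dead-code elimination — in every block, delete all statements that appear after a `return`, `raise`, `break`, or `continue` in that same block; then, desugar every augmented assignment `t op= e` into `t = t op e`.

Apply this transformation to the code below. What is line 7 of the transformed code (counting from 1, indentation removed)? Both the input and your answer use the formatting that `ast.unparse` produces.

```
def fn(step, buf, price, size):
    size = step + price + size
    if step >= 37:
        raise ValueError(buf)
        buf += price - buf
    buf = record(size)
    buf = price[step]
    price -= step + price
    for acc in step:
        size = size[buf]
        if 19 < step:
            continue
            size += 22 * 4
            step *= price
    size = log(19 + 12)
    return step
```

price = price - (step + price)

Transformed code:
def fn(step, buf, price, size):
    size = step + price + size
    if step >= 37:
        raise ValueError(buf)
    buf = record(size)
    buf = price[step]
    price = price - (step + price)
    for acc in step:
        size = size[buf]
        if 19 < step:
            continue
    size = log(19 + 12)
    return step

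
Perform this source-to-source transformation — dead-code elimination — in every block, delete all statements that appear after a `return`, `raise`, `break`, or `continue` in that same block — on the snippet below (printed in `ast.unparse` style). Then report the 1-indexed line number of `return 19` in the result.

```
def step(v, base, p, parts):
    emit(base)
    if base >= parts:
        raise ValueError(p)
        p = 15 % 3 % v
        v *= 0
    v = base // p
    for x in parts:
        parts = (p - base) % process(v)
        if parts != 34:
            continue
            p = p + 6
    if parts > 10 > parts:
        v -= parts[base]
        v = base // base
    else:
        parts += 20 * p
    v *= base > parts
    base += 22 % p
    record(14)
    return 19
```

Transformed code:
def step(v, base, p, parts):
    emit(base)
    if base >= parts:
        raise ValueError(p)
    v = base // p
    for x in parts:
        parts = (p - base) % process(v)
        if parts != 34:
            continue
    if parts > 10 > parts:
        v -= parts[base]
        v = base // base
    else:
        parts += 20 * p
    v *= base > parts
    base += 22 % p
    record(14)
    return 19

18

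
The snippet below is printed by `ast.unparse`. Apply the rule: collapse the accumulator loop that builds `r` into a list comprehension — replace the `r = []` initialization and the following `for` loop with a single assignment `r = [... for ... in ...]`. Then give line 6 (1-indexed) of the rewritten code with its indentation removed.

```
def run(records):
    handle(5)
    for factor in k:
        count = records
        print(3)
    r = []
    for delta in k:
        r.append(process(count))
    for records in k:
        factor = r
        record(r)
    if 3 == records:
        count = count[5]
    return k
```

Transformed code:
def run(records):
    handle(5)
    for factor in k:
        count = records
        print(3)
    r = [process(count) for delta in k]
    for records in k:
        factor = r
        record(r)
    if 3 == records:
        count = count[5]
    return k

r = [process(count) for delta in k]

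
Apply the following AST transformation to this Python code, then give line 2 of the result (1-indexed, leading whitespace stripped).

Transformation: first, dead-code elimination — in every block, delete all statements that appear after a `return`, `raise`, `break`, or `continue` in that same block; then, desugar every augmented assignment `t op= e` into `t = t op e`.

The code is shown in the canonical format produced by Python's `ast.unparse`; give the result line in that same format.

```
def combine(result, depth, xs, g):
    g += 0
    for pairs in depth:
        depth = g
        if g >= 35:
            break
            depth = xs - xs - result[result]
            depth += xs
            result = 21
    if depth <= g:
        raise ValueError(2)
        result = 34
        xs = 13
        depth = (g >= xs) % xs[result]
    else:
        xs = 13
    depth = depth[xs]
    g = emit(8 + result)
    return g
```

Transformed code:
def combine(result, depth, xs, g):
    g = g + 0
    for pairs in depth:
        depth = g
        if g >= 35:
            break
    if depth <= g:
        raise ValueError(2)
    else:
        xs = 13
    depth = depth[xs]
    g = emit(8 + result)
    return g

g = g + 0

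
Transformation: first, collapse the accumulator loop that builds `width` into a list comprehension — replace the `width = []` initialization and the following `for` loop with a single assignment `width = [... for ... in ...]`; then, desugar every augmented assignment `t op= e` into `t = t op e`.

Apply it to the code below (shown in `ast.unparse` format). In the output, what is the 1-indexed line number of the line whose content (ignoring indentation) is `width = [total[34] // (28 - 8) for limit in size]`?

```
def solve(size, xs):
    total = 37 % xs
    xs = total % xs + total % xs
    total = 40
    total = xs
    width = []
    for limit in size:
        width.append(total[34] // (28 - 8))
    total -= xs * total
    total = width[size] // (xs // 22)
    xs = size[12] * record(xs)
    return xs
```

Transformed code:
def solve(size, xs):
    total = 37 % xs
    xs = total % xs + total % xs
    total = 40
    total = xs
    width = [total[34] // (28 - 8) for limit in size]
    total = total - xs * total
    total = width[size] // (xs // 22)
    xs = size[12] * record(xs)
    return xs

6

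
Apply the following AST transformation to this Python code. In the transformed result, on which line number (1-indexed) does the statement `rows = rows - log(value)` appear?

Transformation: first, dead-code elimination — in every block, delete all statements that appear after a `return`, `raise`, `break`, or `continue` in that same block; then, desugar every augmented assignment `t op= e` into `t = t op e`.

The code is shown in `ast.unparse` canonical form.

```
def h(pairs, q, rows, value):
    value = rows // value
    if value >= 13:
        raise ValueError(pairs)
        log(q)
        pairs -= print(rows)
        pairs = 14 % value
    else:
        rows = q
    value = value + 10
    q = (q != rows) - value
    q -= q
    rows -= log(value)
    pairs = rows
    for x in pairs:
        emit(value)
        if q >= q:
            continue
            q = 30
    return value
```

10

Transformed code:
def h(pairs, q, rows, value):
    value = rows // value
    if value >= 13:
        raise ValueError(pairs)
    else:
        rows = q
    value = value + 10
    q = (q != rows) - value
    q = q - q
    rows = rows - log(value)
    pairs = rows
    for x in pairs:
        emit(value)
        if q >= q:
            continue
    return value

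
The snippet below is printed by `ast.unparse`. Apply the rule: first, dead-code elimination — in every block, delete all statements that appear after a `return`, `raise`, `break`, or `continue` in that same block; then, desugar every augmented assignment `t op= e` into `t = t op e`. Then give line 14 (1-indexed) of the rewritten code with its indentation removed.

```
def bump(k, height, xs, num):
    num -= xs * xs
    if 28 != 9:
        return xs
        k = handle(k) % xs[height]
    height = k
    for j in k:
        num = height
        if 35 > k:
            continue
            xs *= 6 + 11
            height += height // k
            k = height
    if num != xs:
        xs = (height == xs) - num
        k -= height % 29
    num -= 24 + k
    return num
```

Transformed code:
def bump(k, height, xs, num):
    num = num - xs * xs
    if 28 != 9:
        return xs
    height = k
    for j in k:
        num = height
        if 35 > k:
            continue
    if num != xs:
        xs = (height == xs) - num
        k = k - height % 29
    num = num - (24 + k)
    return num

return num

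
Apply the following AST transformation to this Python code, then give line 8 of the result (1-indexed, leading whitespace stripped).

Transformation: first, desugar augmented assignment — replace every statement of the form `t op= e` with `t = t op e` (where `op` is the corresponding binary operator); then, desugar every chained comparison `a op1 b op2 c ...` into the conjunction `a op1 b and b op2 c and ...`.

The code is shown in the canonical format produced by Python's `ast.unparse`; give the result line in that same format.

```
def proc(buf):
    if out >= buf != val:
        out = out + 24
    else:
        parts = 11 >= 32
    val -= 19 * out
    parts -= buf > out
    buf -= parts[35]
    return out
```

buf = buf - parts[35]

Transformed code:
def proc(buf):
    if out >= buf and buf != val:
        out = out + 24
    else:
        parts = 11 >= 32
    val = val - 19 * out
    parts = parts - (buf > out)
    buf = buf - parts[35]
    return out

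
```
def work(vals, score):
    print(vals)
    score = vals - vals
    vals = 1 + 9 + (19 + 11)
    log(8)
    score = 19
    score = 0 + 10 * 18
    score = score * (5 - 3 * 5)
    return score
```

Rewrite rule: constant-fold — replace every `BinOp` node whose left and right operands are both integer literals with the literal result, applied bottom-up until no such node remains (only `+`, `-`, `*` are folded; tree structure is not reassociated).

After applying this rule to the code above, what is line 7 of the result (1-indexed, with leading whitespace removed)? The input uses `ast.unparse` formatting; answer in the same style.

Transformed code:
def work(vals, score):
    print(vals)
    score = vals - vals
    vals = 40
    log(8)
    score = 19
    score = 180
    score = score * -10
    return score

score = 180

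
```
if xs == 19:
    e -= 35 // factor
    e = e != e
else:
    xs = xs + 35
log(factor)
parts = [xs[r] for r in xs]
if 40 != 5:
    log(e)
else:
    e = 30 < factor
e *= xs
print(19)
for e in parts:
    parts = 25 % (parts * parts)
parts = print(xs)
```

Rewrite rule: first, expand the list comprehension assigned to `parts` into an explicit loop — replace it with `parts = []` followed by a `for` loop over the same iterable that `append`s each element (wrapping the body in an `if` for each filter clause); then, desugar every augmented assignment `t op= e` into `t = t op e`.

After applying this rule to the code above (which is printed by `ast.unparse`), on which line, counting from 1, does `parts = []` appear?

7

Transformed code:
if xs == 19:
    e = e - 35 // factor
    e = e != e
else:
    xs = xs + 35
log(factor)
parts = []
for r in xs:
    parts.append(xs[r])
if 40 != 5:
    log(e)
else:
    e = 30 < factor
e = e * xs
print(19)
for e in parts:
    parts = 25 % (parts * parts)
parts = print(xs)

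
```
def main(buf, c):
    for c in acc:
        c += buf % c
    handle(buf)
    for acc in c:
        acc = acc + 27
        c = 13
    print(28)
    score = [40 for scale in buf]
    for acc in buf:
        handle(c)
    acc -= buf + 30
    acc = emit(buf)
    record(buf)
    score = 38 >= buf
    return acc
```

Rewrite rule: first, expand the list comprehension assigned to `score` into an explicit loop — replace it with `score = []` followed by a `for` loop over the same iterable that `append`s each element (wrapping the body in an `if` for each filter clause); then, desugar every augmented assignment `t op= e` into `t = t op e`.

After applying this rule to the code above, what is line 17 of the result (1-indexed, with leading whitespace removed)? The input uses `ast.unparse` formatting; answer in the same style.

Transformed code:
def main(buf, c):
    for c in acc:
        c = c + buf % c
    handle(buf)
    for acc in c:
        acc = acc + 27
        c = 13
    print(28)
    score = []
    for scale in buf:
        score.append(40)
    for acc in buf:
        handle(c)
    acc = acc - (buf + 30)
    acc = emit(buf)
    record(buf)
    score = 38 >= buf
    return acc

score = 38 >= buf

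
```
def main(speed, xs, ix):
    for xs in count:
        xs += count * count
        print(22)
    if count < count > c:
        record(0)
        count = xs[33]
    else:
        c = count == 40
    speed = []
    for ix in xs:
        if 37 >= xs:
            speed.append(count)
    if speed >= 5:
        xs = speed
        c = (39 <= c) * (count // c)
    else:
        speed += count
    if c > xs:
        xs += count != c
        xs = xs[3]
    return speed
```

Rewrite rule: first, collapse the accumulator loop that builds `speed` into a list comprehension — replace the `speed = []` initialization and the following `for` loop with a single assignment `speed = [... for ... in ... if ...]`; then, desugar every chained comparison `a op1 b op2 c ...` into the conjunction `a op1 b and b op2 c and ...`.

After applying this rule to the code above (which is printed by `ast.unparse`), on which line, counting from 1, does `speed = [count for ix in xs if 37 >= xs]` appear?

Transformed code:
def main(speed, xs, ix):
    for xs in count:
        xs += count * count
        print(22)
    if count < count and count > c:
        record(0)
        count = xs[33]
    else:
        c = count == 40
    speed = [count for ix in xs if 37 >= xs]
    if speed >= 5:
        xs = speed
        c = (39 <= c) * (count // c)
    else:
        speed += count
    if c > xs:
        xs += count != c
        xs = xs[3]
    return speed

10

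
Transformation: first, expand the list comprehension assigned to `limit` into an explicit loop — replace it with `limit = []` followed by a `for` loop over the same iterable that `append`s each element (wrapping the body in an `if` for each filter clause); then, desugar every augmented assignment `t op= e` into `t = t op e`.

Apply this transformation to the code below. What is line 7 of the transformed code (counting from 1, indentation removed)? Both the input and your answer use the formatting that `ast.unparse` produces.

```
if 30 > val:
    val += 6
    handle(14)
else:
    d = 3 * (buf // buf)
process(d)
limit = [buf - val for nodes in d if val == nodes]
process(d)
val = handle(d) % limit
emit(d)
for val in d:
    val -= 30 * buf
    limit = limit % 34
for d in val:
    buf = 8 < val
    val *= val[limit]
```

limit = []

Transformed code:
if 30 > val:
    val = val + 6
    handle(14)
else:
    d = 3 * (buf // buf)
process(d)
limit = []
for nodes in d:
    if val == nodes:
        limit.append(buf - val)
process(d)
val = handle(d) % limit
emit(d)
for val in d:
    val = val - 30 * buf
    limit = limit % 34
for d in val:
    buf = 8 < val
    val = val * val[limit]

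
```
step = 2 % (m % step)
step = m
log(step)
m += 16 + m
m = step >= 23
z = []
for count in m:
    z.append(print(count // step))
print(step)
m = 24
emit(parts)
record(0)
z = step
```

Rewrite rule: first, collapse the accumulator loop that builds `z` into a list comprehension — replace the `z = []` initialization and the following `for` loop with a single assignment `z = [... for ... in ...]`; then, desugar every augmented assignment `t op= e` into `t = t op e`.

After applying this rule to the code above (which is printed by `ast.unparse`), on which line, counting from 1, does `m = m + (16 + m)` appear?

Transformed code:
step = 2 % (m % step)
step = m
log(step)
m = m + (16 + m)
m = step >= 23
z = [print(count // step) for count in m]
print(step)
m = 24
emit(parts)
record(0)
z = step

4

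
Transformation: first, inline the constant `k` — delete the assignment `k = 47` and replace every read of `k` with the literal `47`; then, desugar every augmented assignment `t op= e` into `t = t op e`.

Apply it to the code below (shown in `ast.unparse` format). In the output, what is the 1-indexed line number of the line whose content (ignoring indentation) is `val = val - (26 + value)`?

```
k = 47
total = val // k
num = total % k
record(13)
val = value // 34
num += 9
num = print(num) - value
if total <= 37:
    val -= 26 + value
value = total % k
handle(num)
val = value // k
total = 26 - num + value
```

Transformed code:
total = val // 47
num = total % 47
record(13)
val = value // 34
num = num + 9
num = print(num) - value
if total <= 37:
    val = val - (26 + value)
value = total % 47
handle(num)
val = value // 47
total = 26 - num + value

8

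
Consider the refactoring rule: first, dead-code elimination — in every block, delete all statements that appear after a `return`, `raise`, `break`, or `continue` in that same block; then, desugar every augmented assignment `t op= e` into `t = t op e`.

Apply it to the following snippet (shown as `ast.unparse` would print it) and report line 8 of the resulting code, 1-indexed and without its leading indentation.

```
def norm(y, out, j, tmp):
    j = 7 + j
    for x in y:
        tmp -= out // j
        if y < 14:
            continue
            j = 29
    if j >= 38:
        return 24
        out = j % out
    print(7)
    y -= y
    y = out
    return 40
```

return 24

Transformed code:
def norm(y, out, j, tmp):
    j = 7 + j
    for x in y:
        tmp = tmp - out // j
        if y < 14:
            continue
    if j >= 38:
        return 24
    print(7)
    y = y - y
    y = out
    return 40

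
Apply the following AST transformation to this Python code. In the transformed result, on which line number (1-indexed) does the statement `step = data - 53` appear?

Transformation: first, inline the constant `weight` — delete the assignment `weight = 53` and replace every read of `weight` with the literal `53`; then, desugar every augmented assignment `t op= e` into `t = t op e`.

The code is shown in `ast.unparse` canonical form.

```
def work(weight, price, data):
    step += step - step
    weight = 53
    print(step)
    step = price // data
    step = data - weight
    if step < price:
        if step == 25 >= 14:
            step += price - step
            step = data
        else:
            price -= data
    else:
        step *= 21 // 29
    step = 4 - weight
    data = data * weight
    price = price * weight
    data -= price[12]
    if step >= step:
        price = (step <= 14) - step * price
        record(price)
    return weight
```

5

Transformed code:
def work(weight, price, data):
    step = step + (step - step)
    print(step)
    step = price // data
    step = data - 53
    if step < price:
        if step == 25 >= 14:
            step = step + (price - step)
            step = data
        else:
            price = price - data
    else:
        step = step * (21 // 29)
    step = 4 - 53
    data = data * 53
    price = price * 53
    data = data - price[12]
    if step >= step:
        price = (step <= 14) - step * price
        record(price)
    return 53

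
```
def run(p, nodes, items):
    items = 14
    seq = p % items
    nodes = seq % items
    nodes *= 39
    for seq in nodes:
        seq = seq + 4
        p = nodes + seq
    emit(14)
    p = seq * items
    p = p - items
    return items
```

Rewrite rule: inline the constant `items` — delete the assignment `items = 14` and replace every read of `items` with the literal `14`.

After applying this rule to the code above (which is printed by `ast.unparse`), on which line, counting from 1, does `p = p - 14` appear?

Transformed code:
def run(p, nodes, items):
    seq = p % 14
    nodes = seq % 14
    nodes *= 39
    for seq in nodes:
        seq = seq + 4
        p = nodes + seq
    emit(14)
    p = seq * 14
    p = p - 14
    return 14

10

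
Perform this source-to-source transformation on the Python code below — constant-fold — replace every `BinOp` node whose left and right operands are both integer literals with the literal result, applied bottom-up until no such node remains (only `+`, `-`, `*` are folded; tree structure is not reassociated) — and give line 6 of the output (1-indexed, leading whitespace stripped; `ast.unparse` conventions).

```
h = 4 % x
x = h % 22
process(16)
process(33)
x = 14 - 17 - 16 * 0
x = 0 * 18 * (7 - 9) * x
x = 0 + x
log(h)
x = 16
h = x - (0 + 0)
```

Transformed code:
h = 4 % x
x = h % 22
process(16)
process(33)
x = -3
x = 0 * x
x = 0 + x
log(h)
x = 16
h = x - 0

x = 0 * x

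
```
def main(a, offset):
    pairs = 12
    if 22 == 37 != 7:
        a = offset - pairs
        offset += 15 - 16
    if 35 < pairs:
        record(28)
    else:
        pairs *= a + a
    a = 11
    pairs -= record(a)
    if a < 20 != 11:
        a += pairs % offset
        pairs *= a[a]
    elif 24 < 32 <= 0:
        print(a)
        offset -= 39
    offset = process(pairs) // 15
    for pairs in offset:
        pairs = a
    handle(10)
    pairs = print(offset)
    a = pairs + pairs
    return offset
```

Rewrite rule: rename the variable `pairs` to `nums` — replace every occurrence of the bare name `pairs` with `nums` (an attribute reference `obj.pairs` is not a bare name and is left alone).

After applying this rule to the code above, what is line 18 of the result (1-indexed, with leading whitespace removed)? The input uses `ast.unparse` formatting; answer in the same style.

offset = process(nums) // 15

Transformed code:
def main(a, offset):
    nums = 12
    if 22 == 37 != 7:
        a = offset - nums
        offset += 15 - 16
    if 35 < nums:
        record(28)
    else:
        nums *= a + a
    a = 11
    nums -= record(a)
    if a < 20 != 11:
        a += nums % offset
        nums *= a[a]
    elif 24 < 32 <= 0:
        print(a)
        offset -= 39
    offset = process(nums) // 15
    for nums in offset:
        nums = a
    handle(10)
    nums = print(offset)
    a = nums + nums
    return offset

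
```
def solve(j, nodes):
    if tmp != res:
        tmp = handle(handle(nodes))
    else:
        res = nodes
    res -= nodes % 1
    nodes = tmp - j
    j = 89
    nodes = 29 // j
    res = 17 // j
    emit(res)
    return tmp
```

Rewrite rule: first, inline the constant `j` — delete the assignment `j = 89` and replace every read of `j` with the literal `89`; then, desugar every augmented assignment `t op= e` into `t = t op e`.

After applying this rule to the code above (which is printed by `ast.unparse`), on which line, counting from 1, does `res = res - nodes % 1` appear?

Transformed code:
def solve(j, nodes):
    if tmp != res:
        tmp = handle(handle(nodes))
    else:
        res = nodes
    res = res - nodes % 1
    nodes = tmp - 89
    nodes = 29 // 89
    res = 17 // 89
    emit(res)
    return tmp

6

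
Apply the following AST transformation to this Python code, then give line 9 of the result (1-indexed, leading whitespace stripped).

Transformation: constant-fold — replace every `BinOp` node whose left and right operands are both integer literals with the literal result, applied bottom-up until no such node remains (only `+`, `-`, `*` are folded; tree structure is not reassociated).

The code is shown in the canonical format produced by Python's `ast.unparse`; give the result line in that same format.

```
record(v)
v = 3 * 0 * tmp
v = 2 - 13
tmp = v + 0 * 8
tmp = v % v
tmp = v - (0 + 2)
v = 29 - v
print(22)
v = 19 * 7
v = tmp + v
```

Transformed code:
record(v)
v = 0 * tmp
v = -11
tmp = v + 0
tmp = v % v
tmp = v - 2
v = 29 - v
print(22)
v = 133
v = tmp + v

v = 133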